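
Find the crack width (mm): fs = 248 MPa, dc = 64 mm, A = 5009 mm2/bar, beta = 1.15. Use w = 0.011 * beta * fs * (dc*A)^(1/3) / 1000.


w = 0.011 * beta * fs * (dc * A)^(1/3) / 1000
= 0.011 * 1.15 * 248 * (64 * 5009)^(1/3) / 1000
= 0.215 mm

0.215


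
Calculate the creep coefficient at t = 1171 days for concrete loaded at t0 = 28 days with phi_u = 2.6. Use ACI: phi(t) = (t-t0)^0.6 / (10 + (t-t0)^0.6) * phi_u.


dt = 1171 - 28 = 1143
phi = 1143^0.6 / (10 + 1143^0.6) * 2.6
= 2.268

2.268


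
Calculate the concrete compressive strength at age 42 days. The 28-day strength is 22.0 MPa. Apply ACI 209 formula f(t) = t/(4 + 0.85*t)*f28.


f(42) = 42 / (4 + 0.85 * 42) * 22.0
= 42 / 39.7 * 22.0
= 23.27 MPa

23.27


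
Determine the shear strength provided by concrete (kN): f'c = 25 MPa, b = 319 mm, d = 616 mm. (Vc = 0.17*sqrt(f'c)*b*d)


Vc = 0.17 * sqrt(25) * 319 * 616 / 1000
= 167.03 kN

167.03


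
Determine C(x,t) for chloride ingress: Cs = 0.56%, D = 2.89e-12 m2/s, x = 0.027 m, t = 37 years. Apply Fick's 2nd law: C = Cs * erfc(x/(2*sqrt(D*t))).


t_seconds = 37 * 365.25 * 24 * 3600 = 1167631200.0 s
arg = 0.027 / (2 * sqrt(2.89e-12 * 1167631200.0))
= 0.2324
erfc(0.2324) = 0.7424
C = 0.56 * 0.7424 = 0.4158%

0.4158


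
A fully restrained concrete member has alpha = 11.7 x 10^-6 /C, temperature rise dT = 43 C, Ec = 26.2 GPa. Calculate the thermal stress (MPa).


sigma = alpha * dT * Ec
= 11.7e-6 * 43 * 26.2 * 1000
= 13.181 MPa

13.181


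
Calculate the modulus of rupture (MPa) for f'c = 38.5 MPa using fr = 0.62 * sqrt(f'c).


fr = 0.62 * sqrt(38.5)
= 3.847 MPa

3.847


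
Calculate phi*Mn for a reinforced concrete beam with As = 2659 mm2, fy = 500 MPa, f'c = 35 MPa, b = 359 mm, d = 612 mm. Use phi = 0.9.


a = As * fy / (0.85 * f'c * b)
= 2659 * 500 / (0.85 * 35 * 359)
= 124.4821 mm
Mn = As * fy * (d - a/2) / 10^6
= 730.9045 kN-m
phi*Mn = 0.9 * 730.9045 = 657.81 kN-m

657.81


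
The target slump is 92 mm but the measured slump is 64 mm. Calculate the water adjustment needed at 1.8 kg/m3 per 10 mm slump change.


Difference = 92 - 64 = 28 mm
Water adjustment = 28 * 1.8 / 10 = 5.0 kg/m3

5.0


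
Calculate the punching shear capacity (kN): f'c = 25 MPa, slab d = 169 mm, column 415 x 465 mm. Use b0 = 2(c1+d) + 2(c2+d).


b0 = 2*(415 + 169) + 2*(465 + 169) = 2436 mm
Vc = 0.33 * sqrt(25) * 2436 * 169 / 1000
= 679.28 kN

679.28


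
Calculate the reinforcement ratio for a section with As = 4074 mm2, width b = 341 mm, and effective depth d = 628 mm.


rho = As / (b * d)
= 4074 / (341 * 628)
= 0.019

0.019


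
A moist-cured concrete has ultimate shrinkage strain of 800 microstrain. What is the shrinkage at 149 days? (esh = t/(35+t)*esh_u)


esh(149) = 149 / (35 + 149) * 800
= 149 / 184 * 800
= 647.8 microstrain

647.8


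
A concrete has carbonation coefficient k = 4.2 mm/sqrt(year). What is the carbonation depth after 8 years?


depth = k * sqrt(t)
= 4.2 * sqrt(8)
= 11.88 mm

11.88


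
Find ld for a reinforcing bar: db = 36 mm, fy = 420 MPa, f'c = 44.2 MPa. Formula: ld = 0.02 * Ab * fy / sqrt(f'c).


Ab = pi * 36^2 / 4 = 1017.876 mm2
ld = 0.02 * 1017.876 * 420 / sqrt(44.2)
= 1286.1 mm

1286.1


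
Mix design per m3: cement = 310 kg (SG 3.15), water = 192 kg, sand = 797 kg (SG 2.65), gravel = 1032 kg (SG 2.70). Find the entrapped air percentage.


Vol cement = 310 / (3.15 * 1000) = 0.098413 m3
Vol water = 192 / 1000 = 0.192 m3
Vol sand = 797 / (2.65 * 1000) = 0.300755 m3
Vol gravel = 1032 / (2.70 * 1000) = 0.382222 m3
Total solid + water volume = 0.97339 m3
Air = (1 - 0.97339) * 100 = 2.66%

2.66


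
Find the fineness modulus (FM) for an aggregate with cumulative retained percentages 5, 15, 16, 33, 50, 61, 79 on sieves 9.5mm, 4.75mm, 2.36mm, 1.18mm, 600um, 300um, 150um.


FM = sum(cumulative % retained) / 100
= 259 / 100
= 2.59

2.59


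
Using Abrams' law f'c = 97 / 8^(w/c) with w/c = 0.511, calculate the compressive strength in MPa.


f'c = 97 / 8^0.511
= 97 / 2.894
= 33.52 MPa

33.52


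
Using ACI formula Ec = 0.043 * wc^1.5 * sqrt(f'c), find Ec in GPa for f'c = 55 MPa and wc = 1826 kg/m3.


Ec = 0.043 * 1826^1.5 * sqrt(55) / 1000
= 24.88 GPa

24.88


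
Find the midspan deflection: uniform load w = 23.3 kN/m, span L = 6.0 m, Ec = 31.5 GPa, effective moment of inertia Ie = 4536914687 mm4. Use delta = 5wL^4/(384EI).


Convert: L = 6.0 m = 6000 mm, Ec = 31.5 GPa = 31500 MPa
delta = 5 * 23.3 * 6000^4 / (384 * 31500 * 4536914687)
= 2.75 mm

2.75


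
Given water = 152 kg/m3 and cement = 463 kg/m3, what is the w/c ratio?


w/c = water / cement
w/c = 152 / 463 = 0.328

0.328


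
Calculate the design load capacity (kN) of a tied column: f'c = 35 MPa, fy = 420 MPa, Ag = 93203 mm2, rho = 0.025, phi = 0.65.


Ast = rho * Ag = 0.025 * 93203 = 2330.075 mm2
phi*Pn = 0.65 * 0.80 * (0.85 * 35 * (93203 - 2330.075) + 420 * 2330.075) / 1000
= 1914.69 kN

1914.69


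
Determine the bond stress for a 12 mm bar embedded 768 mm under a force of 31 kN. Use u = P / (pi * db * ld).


u = P / (pi * db * ld)
= 31 * 1000 / (pi * 12 * 768)
= 1.071 MPa

1.071


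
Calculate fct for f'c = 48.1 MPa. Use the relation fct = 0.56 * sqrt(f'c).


fct = 0.56 * sqrt(48.1)
= 0.56 * 6.935
= 3.884 MPa

3.884


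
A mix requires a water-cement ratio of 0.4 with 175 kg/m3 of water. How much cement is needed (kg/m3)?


Cement = water / (w/c)
= 175 / 0.4
= 437.5 kg/m3

437.5


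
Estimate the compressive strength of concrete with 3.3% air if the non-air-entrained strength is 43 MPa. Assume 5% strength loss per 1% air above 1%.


Strength loss = (3.3 - 1) * 5 = 11.5%
f'c = 43 * (1 - 11.5/100)
= 38.05 MPa

38.05


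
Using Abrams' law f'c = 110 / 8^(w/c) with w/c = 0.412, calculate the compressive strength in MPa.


f'c = 110 / 8^0.412
= 110 / 2.355
= 46.7 MPa

46.7


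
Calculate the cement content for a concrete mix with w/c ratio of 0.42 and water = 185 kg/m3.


Cement = water / (w/c)
= 185 / 0.42
= 440.5 kg/m3

440.5


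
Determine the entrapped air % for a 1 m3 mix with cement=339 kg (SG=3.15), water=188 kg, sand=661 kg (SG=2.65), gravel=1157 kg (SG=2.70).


Vol cement = 339 / (3.15 * 1000) = 0.107619 m3
Vol water = 188 / 1000 = 0.188 m3
Vol sand = 661 / (2.65 * 1000) = 0.249434 m3
Vol gravel = 1157 / (2.70 * 1000) = 0.428519 m3
Total solid + water volume = 0.973572 m3
Air = (1 - 0.973572) * 100 = 2.64%

2.64


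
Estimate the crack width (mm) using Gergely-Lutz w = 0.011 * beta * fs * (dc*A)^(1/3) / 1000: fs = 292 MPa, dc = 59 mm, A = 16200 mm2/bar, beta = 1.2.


w = 0.011 * beta * fs * (dc * A)^(1/3) / 1000
= 0.011 * 1.2 * 292 * (59 * 16200)^(1/3) / 1000
= 0.38 mm

0.38


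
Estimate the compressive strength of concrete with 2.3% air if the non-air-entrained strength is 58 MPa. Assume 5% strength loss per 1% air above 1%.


Strength loss = (2.3 - 1) * 5 = 6.5%
f'c = 58 * (1 - 6.5/100)
= 54.23 MPa

54.23


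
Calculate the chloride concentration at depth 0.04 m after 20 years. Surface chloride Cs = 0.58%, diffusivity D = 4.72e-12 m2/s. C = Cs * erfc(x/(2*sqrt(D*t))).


t_seconds = 20 * 365.25 * 24 * 3600 = 631152000.0 s
arg = 0.04 / (2 * sqrt(4.72e-12 * 631152000.0))
= 0.3664
erfc(0.3664) = 0.6043
C = 0.58 * 0.6043 = 0.3505%

0.3505


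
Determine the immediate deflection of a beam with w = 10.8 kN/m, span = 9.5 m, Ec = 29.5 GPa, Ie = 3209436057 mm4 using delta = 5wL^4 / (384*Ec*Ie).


Convert: L = 9.5 m = 9500 mm, Ec = 29.5 GPa = 29500 MPa
delta = 5 * 10.8 * 9500^4 / (384 * 29500 * 3209436057)
= 12.1 mm

12.1


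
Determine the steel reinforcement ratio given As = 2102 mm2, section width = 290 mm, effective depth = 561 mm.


rho = As / (b * d)
= 2102 / (290 * 561)
= 0.0129

0.0129


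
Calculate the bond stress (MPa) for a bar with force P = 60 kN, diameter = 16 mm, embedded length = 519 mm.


u = P / (pi * db * ld)
= 60 * 1000 / (pi * 16 * 519)
= 2.3 MPa

2.3


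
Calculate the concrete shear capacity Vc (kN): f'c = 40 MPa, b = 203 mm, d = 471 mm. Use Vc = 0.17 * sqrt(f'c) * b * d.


Vc = 0.17 * sqrt(40) * 203 * 471 / 1000
= 102.8 kN

102.8


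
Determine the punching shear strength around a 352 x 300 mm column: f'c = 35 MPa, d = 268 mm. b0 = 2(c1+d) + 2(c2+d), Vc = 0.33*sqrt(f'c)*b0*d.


b0 = 2*(352 + 268) + 2*(300 + 268) = 2376 mm
Vc = 0.33 * sqrt(35) * 2376 * 268 / 1000
= 1243.17 kN

1243.17


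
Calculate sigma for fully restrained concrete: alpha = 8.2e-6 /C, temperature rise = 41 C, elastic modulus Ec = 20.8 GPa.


sigma = alpha * dT * Ec
= 8.2e-6 * 41 * 20.8 * 1000
= 6.993 MPa

6.993


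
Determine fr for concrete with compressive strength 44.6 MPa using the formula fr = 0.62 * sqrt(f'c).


fr = 0.62 * sqrt(44.6)
= 4.141 MPa

4.141


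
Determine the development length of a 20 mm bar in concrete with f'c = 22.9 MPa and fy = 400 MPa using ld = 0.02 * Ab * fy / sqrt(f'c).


Ab = pi * 20^2 / 4 = 314.159 mm2
ld = 0.02 * 314.159 * 400 / sqrt(22.9)
= 525.2 mm

525.2


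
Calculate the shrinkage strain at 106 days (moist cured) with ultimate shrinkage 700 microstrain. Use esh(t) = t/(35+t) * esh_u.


esh(106) = 106 / (35 + 106) * 700
= 106 / 141 * 700
= 526.2 microstrain

526.2


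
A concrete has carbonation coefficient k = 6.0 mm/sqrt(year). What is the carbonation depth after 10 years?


depth = k * sqrt(t)
= 6.0 * sqrt(10)
= 18.97 mm

18.97


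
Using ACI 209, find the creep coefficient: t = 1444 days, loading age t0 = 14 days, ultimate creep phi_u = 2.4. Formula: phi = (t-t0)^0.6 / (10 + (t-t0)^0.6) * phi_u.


dt = 1444 - 14 = 1430
phi = 1430^0.6 / (10 + 1430^0.6) * 2.4
= 2.128

2.128


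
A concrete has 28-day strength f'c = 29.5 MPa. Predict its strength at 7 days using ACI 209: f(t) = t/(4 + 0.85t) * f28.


f(7) = 7 / (4 + 0.85 * 7) * 29.5
= 7 / 9.95 * 29.5
= 20.75 MPa

20.75


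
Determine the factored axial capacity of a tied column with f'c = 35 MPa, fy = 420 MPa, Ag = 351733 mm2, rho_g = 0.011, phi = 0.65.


Ast = rho * Ag = 0.011 * 351733 = 3869.063 mm2
phi*Pn = 0.65 * 0.80 * (0.85 * 35 * (351733 - 3869.063) + 420 * 3869.063) / 1000
= 6226.46 kN

6226.46


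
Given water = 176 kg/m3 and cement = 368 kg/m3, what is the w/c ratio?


w/c = water / cement
w/c = 176 / 368 = 0.478

0.478


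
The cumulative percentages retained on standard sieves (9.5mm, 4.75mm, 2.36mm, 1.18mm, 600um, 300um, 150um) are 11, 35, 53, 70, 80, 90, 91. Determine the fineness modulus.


FM = sum(cumulative % retained) / 100
= 430 / 100
= 4.3

4.3


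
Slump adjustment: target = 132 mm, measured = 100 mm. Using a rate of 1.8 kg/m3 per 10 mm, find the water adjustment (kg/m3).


Difference = 132 - 100 = 32 mm
Water adjustment = 32 * 1.8 / 10 = 5.8 kg/m3

5.8


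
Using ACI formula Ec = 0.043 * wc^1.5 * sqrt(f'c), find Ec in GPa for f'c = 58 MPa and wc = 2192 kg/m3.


Ec = 0.043 * 2192^1.5 * sqrt(58) / 1000
= 33.61 GPa

33.61


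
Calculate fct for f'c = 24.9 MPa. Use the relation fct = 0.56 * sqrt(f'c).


fct = 0.56 * sqrt(24.9)
= 0.56 * 4.99
= 2.794 MPa

2.794


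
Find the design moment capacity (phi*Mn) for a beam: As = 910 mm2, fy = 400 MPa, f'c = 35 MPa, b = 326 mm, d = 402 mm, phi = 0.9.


a = As * fy / (0.85 * f'c * b)
= 910 * 400 / (0.85 * 35 * 326)
= 37.5316 mm
Mn = As * fy * (d - a/2) / 10^6
= 139.4973 kN-m
phi*Mn = 0.9 * 139.4973 = 125.55 kN-m

125.55


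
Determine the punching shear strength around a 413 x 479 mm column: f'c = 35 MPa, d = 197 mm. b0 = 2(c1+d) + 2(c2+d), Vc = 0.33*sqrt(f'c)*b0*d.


b0 = 2*(413 + 197) + 2*(479 + 197) = 2572 mm
Vc = 0.33 * sqrt(35) * 2572 * 197 / 1000
= 989.2 kN

989.2


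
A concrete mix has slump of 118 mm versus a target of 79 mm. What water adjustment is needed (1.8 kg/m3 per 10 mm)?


Difference = 79 - 118 = -39 mm
Water adjustment = -39 * 1.8 / 10 = -7.0 kg/m3

-7.0


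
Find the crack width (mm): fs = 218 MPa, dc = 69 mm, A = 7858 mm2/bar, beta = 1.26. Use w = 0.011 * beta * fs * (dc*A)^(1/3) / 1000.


w = 0.011 * beta * fs * (dc * A)^(1/3) / 1000
= 0.011 * 1.26 * 218 * (69 * 7858)^(1/3) / 1000
= 0.246 mm

0.246


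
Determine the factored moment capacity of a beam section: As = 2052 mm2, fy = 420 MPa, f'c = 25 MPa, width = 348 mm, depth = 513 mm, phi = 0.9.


a = As * fy / (0.85 * f'c * b)
= 2052 * 420 / (0.85 * 25 * 348)
= 116.5436 mm
Mn = As * fy * (d - a/2) / 10^6
= 391.9029 kN-m
phi*Mn = 0.9 * 391.9029 = 352.71 kN-m

352.71


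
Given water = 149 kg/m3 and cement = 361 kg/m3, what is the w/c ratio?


w/c = water / cement
w/c = 149 / 361 = 0.413

0.413


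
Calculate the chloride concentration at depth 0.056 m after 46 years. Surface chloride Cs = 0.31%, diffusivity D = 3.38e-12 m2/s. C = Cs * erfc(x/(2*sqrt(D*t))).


t_seconds = 46 * 365.25 * 24 * 3600 = 1451649600.0 s
arg = 0.056 / (2 * sqrt(3.38e-12 * 1451649600.0))
= 0.3997
erfc(0.3997) = 0.5719
C = 0.31 * 0.5719 = 0.1773%

0.1773


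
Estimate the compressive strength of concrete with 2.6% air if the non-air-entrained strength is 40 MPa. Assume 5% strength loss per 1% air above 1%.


Strength loss = (2.6 - 1) * 5 = 8.0%
f'c = 40 * (1 - 8.0/100)
= 36.8 MPa

36.8


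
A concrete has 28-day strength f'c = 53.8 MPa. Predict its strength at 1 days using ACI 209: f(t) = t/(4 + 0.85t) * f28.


f(1) = 1 / (4 + 0.85 * 1) * 53.8
= 1 / 4.85 * 53.8
= 11.09 MPa

11.09


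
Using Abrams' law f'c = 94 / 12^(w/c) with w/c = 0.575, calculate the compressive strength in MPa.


f'c = 94 / 12^0.575
= 94 / 4.174
= 22.52 MPa

22.52


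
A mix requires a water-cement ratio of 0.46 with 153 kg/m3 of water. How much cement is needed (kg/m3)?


Cement = water / (w/c)
= 153 / 0.46
= 332.6 kg/m3

332.6


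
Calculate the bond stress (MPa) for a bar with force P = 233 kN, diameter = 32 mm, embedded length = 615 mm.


u = P / (pi * db * ld)
= 233 * 1000 / (pi * 32 * 615)
= 3.769 MPa

3.769


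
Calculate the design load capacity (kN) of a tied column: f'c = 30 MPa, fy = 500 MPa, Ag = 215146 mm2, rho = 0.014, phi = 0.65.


Ast = rho * Ag = 0.014 * 215146 = 3012.044 mm2
phi*Pn = 0.65 * 0.80 * (0.85 * 30 * (215146 - 3012.044) + 500 * 3012.044) / 1000
= 3596.03 kN

3596.03


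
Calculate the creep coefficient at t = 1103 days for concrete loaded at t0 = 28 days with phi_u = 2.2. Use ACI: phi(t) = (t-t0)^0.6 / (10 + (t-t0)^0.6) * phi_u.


dt = 1103 - 28 = 1075
phi = 1075^0.6 / (10 + 1075^0.6) * 2.2
= 1.91

1.91


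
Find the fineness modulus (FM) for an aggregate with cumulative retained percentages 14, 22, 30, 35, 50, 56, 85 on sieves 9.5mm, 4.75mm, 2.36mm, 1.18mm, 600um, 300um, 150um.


FM = sum(cumulative % retained) / 100
= 292 / 100
= 2.92

2.92


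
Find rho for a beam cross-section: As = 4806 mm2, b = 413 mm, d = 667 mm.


rho = As / (b * d)
= 4806 / (413 * 667)
= 0.0174

0.0174


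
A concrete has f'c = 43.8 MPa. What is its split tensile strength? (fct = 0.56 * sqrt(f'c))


fct = 0.56 * sqrt(43.8)
= 0.56 * 6.618
= 3.706 MPa

3.706


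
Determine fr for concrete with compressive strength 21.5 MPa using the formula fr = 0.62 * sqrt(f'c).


fr = 0.62 * sqrt(21.5)
= 2.875 MPa

2.875


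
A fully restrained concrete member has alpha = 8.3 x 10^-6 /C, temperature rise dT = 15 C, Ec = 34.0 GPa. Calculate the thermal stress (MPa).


sigma = alpha * dT * Ec
= 8.3e-6 * 15 * 34.0 * 1000
= 4.233 MPa

4.233


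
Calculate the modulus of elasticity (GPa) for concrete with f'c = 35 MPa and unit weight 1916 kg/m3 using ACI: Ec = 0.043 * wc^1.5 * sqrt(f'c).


Ec = 0.043 * 1916^1.5 * sqrt(35) / 1000
= 21.34 GPa

21.34


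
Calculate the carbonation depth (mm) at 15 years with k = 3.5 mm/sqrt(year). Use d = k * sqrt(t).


depth = k * sqrt(t)
= 3.5 * sqrt(15)
= 13.56 mm

13.56


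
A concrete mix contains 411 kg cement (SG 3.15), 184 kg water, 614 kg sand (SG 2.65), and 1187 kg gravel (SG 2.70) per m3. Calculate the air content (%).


Vol cement = 411 / (3.15 * 1000) = 0.130476 m3
Vol water = 184 / 1000 = 0.184 m3
Vol sand = 614 / (2.65 * 1000) = 0.231698 m3
Vol gravel = 1187 / (2.70 * 1000) = 0.43963 m3
Total solid + water volume = 0.985804 m3
Air = (1 - 0.985804) * 100 = 1.42%

1.42


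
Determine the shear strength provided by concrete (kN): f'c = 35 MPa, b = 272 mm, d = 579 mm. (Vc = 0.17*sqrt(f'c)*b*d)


Vc = 0.17 * sqrt(35) * 272 * 579 / 1000
= 158.39 kN

158.39


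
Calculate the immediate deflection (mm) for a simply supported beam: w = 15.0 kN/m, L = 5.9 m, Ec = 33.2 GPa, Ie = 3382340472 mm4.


Convert: L = 5.9 m = 5900 mm, Ec = 33.2 GPa = 33200 MPa
delta = 5 * 15.0 * 5900^4 / (384 * 33200 * 3382340472)
= 2.11 mm

2.11


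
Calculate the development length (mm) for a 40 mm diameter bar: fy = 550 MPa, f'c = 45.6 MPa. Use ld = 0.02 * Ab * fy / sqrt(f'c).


Ab = pi * 40^2 / 4 = 1256.637 mm2
ld = 0.02 * 1256.637 * 550 / sqrt(45.6)
= 2047.0 mm

2047.0


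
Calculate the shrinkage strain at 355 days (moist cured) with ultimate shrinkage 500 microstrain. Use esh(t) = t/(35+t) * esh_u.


esh(355) = 355 / (35 + 355) * 500
= 355 / 390 * 500
= 455.1 microstrain

455.1


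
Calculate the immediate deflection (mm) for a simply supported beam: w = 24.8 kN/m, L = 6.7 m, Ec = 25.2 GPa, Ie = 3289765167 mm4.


Convert: L = 6.7 m = 6700 mm, Ec = 25.2 GPa = 25200 MPa
delta = 5 * 24.8 * 6700^4 / (384 * 25200 * 3289765167)
= 7.85 mm

7.85


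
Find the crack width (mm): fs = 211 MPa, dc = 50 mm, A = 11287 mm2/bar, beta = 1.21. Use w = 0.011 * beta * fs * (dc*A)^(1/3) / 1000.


w = 0.011 * beta * fs * (dc * A)^(1/3) / 1000
= 0.011 * 1.21 * 211 * (50 * 11287)^(1/3) / 1000
= 0.232 mm

0.232


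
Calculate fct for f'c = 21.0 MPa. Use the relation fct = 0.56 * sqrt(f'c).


fct = 0.56 * sqrt(21.0)
= 0.56 * 4.583
= 2.566 MPa

2.566


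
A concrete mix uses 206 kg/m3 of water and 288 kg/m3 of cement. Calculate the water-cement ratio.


w/c = water / cement
w/c = 206 / 288 = 0.715

0.715


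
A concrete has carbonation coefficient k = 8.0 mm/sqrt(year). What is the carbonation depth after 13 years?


depth = k * sqrt(t)
= 8.0 * sqrt(13)
= 28.84 mm

28.84


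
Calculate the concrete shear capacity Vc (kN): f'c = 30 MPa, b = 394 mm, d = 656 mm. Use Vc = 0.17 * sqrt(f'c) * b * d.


Vc = 0.17 * sqrt(30) * 394 * 656 / 1000
= 240.66 kN

240.66


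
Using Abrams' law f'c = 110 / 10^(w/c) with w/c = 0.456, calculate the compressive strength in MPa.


f'c = 110 / 10^0.456
= 110 / 2.858
= 38.49 MPa

38.49


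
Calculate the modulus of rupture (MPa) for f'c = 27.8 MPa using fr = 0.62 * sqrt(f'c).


fr = 0.62 * sqrt(27.8)
= 3.269 MPa

3.269


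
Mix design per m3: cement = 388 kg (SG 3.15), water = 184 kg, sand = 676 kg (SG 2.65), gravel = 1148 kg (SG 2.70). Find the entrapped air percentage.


Vol cement = 388 / (3.15 * 1000) = 0.123175 m3
Vol water = 184 / 1000 = 0.184 m3
Vol sand = 676 / (2.65 * 1000) = 0.255094 m3
Vol gravel = 1148 / (2.70 * 1000) = 0.425185 m3
Total solid + water volume = 0.987454 m3
Air = (1 - 0.987454) * 100 = 1.25%

1.25


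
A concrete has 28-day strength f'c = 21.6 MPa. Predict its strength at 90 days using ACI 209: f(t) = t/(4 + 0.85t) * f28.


f(90) = 90 / (4 + 0.85 * 90) * 21.6
= 90 / 80.5 * 21.6
= 24.15 MPa

24.15


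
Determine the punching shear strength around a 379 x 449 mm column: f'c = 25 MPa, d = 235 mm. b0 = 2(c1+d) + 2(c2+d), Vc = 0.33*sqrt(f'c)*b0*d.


b0 = 2*(379 + 235) + 2*(449 + 235) = 2596 mm
Vc = 0.33 * sqrt(25) * 2596 * 235 / 1000
= 1006.6 kN

1006.6


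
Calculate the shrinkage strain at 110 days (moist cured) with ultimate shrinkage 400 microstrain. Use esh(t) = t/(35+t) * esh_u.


esh(110) = 110 / (35 + 110) * 400
= 110 / 145 * 400
= 303.4 microstrain

303.4


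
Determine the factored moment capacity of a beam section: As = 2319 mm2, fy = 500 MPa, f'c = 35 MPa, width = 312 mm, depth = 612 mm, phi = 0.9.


a = As * fy / (0.85 * f'c * b)
= 2319 * 500 / (0.85 * 35 * 312)
= 124.9192 mm
Mn = As * fy * (d - a/2) / 10^6
= 637.1921 kN-m
phi*Mn = 0.9 * 637.1921 = 573.47 kN-m

573.47


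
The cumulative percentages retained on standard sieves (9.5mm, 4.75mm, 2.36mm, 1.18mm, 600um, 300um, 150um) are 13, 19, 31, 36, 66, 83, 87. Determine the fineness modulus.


FM = sum(cumulative % retained) / 100
= 335 / 100
= 3.35

3.35


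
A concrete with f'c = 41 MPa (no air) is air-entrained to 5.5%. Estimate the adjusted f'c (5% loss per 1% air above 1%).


Strength loss = (5.5 - 1) * 5 = 22.5%
f'c = 41 * (1 - 22.5/100)
= 31.78 MPa

31.78


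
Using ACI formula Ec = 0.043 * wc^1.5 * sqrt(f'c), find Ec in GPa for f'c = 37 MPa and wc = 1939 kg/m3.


Ec = 0.043 * 1939^1.5 * sqrt(37) / 1000
= 22.33 GPa

22.33


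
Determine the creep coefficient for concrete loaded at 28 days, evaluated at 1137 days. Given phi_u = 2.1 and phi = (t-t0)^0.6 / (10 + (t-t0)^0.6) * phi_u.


dt = 1137 - 28 = 1109
phi = 1109^0.6 / (10 + 1109^0.6) * 2.1
= 1.828

1.828


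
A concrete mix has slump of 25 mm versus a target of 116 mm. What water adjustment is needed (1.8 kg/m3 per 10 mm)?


Difference = 116 - 25 = 91 mm
Water adjustment = 91 * 1.8 / 10 = 16.4 kg/m3

16.4


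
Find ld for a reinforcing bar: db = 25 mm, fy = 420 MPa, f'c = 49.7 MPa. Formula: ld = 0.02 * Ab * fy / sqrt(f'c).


Ab = pi * 25^2 / 4 = 490.874 mm2
ld = 0.02 * 490.874 * 420 / sqrt(49.7)
= 584.9 mm

584.9


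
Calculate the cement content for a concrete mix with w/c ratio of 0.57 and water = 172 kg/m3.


Cement = water / (w/c)
= 172 / 0.57
= 301.8 kg/m3

301.8


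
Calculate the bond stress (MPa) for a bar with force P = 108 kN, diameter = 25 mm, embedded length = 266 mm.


u = P / (pi * db * ld)
= 108 * 1000 / (pi * 25 * 266)
= 5.17 MPa

5.17


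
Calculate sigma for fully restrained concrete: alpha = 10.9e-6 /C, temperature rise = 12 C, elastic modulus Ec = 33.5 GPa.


sigma = alpha * dT * Ec
= 10.9e-6 * 12 * 33.5 * 1000
= 4.382 MPa

4.382


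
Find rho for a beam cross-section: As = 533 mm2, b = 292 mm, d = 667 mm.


rho = As / (b * d)
= 533 / (292 * 667)
= 0.0027

0.0027


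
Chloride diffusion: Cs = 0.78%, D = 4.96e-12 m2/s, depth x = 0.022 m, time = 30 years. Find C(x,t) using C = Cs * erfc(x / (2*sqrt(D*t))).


t_seconds = 30 * 365.25 * 24 * 3600 = 946728000.0 s
arg = 0.022 / (2 * sqrt(4.96e-12 * 946728000.0))
= 0.1605
erfc(0.1605) = 0.8204
C = 0.78 * 0.8204 = 0.6399%

0.6399


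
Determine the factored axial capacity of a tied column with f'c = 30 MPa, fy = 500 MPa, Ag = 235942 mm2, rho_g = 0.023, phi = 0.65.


Ast = rho * Ag = 0.023 * 235942 = 5426.666 mm2
phi*Pn = 0.65 * 0.80 * (0.85 * 30 * (235942 - 5426.666) + 500 * 5426.666) / 1000
= 4467.57 kN

4467.57


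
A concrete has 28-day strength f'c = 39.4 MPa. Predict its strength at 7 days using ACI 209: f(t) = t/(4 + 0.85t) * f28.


f(7) = 7 / (4 + 0.85 * 7) * 39.4
= 7 / 9.95 * 39.4
= 27.72 MPa

27.72


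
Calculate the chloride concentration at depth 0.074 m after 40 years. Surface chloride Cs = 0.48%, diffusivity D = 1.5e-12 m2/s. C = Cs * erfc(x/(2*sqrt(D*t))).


t_seconds = 40 * 365.25 * 24 * 3600 = 1262304000.0 s
arg = 0.074 / (2 * sqrt(1.5e-12 * 1262304000.0))
= 0.8503
erfc(0.8503) = 0.2292
C = 0.48 * 0.2292 = 0.11%

0.11


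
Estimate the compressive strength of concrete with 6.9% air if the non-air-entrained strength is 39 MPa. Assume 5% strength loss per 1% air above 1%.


Strength loss = (6.9 - 1) * 5 = 29.5%
f'c = 39 * (1 - 29.5/100)
= 27.5 MPa

27.5


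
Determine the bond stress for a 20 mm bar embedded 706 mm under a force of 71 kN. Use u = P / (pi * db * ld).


u = P / (pi * db * ld)
= 71 * 1000 / (pi * 20 * 706)
= 1.601 MPa

1.601


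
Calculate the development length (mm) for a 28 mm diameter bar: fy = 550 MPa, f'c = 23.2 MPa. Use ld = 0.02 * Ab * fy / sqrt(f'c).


Ab = pi * 28^2 / 4 = 615.752 mm2
ld = 0.02 * 615.752 * 550 / sqrt(23.2)
= 1406.2 mm

1406.2


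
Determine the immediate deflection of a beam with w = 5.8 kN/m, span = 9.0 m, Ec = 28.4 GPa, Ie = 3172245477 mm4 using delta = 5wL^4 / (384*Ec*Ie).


Convert: L = 9.0 m = 9000 mm, Ec = 28.4 GPa = 28400 MPa
delta = 5 * 5.8 * 9000^4 / (384 * 28400 * 3172245477)
= 5.5 mm

5.5


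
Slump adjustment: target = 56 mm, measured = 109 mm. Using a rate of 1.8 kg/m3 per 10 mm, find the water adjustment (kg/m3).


Difference = 56 - 109 = -53 mm
Water adjustment = -53 * 1.8 / 10 = -9.5 kg/m3

-9.5


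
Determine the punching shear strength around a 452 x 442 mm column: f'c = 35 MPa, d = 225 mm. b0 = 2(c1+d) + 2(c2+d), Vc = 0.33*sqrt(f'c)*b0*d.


b0 = 2*(452 + 225) + 2*(442 + 225) = 2688 mm
Vc = 0.33 * sqrt(35) * 2688 * 225 / 1000
= 1180.75 kN

1180.75


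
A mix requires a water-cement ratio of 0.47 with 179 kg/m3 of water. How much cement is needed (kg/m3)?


Cement = water / (w/c)
= 179 / 0.47
= 380.9 kg/m3

380.9


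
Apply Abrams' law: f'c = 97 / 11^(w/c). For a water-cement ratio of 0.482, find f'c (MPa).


f'c = 97 / 11^0.482
= 97 / 3.177
= 30.54 MPa

30.54


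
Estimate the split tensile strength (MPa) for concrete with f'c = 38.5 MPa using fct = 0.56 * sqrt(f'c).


fct = 0.56 * sqrt(38.5)
= 0.56 * 6.205
= 3.475 MPa

3.475


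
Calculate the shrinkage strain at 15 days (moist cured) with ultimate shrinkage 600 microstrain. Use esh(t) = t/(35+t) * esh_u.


esh(15) = 15 / (35 + 15) * 600
= 15 / 50 * 600
= 180.0 microstrain

180.0


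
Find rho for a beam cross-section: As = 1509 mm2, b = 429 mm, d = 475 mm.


rho = As / (b * d)
= 1509 / (429 * 475)
= 0.0074

0.0074


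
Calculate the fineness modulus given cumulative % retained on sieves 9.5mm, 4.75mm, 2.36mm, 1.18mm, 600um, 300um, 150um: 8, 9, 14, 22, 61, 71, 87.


FM = sum(cumulative % retained) / 100
= 272 / 100
= 2.72

2.72


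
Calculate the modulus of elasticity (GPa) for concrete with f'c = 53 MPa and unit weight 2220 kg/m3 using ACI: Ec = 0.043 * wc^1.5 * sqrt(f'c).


Ec = 0.043 * 2220^1.5 * sqrt(53) / 1000
= 32.74 GPa

32.74


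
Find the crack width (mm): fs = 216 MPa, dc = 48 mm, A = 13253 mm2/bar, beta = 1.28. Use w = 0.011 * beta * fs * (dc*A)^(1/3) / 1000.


w = 0.011 * beta * fs * (dc * A)^(1/3) / 1000
= 0.011 * 1.28 * 216 * (48 * 13253)^(1/3) / 1000
= 0.262 mm

0.262


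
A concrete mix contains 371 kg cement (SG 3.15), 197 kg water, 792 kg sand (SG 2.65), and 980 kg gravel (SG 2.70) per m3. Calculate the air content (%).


Vol cement = 371 / (3.15 * 1000) = 0.117778 m3
Vol water = 197 / 1000 = 0.197 m3
Vol sand = 792 / (2.65 * 1000) = 0.298868 m3
Vol gravel = 980 / (2.70 * 1000) = 0.362963 m3
Total solid + water volume = 0.976609 m3
Air = (1 - 0.976609) * 100 = 2.34%

2.34


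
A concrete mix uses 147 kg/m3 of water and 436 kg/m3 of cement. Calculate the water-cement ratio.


w/c = water / cement
w/c = 147 / 436 = 0.337

0.337


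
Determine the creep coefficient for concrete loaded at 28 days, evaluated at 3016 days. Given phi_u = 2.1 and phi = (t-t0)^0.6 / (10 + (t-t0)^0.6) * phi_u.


dt = 3016 - 28 = 2988
phi = 2988^0.6 / (10 + 2988^0.6) * 2.1
= 1.941

1.941


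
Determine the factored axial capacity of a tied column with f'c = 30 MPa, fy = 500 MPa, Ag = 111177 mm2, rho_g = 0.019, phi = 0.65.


Ast = rho * Ag = 0.019 * 111177 = 2112.363 mm2
phi*Pn = 0.65 * 0.80 * (0.85 * 30 * (111177 - 2112.363) + 500 * 2112.363) / 1000
= 1995.41 kN

1995.41


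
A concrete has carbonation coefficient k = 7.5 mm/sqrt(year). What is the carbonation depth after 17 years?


depth = k * sqrt(t)
= 7.5 * sqrt(17)
= 30.92 mm

30.92


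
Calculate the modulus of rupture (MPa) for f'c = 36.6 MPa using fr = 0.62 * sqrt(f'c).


fr = 0.62 * sqrt(36.6)
= 3.751 MPa

3.751


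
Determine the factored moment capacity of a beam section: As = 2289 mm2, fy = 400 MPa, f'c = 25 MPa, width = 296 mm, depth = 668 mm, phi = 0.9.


a = As * fy / (0.85 * f'c * b)
= 2289 * 400 / (0.85 * 25 * 296)
= 145.5644 mm
Mn = As * fy * (d - a/2) / 10^6
= 544.9814 kN-m
phi*Mn = 0.9 * 544.9814 = 490.48 kN-m

490.48


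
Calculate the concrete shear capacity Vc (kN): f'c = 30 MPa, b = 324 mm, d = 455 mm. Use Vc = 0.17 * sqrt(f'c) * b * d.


Vc = 0.17 * sqrt(30) * 324 * 455 / 1000
= 137.27 kN

137.27


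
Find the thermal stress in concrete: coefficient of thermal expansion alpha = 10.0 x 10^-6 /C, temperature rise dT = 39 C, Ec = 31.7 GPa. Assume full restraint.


sigma = alpha * dT * Ec
= 10.0e-6 * 39 * 31.7 * 1000
= 12.363 MPa

12.363


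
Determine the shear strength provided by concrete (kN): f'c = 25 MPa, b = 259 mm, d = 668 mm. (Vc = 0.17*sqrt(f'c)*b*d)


Vc = 0.17 * sqrt(25) * 259 * 668 / 1000
= 147.06 kN

147.06


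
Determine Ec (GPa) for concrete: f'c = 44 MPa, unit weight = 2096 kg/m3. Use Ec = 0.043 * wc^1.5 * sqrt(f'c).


Ec = 0.043 * 2096^1.5 * sqrt(44) / 1000
= 27.37 GPa

27.37


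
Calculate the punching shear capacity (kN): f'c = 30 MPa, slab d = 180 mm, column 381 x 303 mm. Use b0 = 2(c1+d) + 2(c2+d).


b0 = 2*(381 + 180) + 2*(303 + 180) = 2088 mm
Vc = 0.33 * sqrt(30) * 2088 * 180 / 1000
= 679.32 kN

679.32


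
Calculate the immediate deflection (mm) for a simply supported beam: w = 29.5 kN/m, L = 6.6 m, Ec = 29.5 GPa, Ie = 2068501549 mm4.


Convert: L = 6.6 m = 6600 mm, Ec = 29.5 GPa = 29500 MPa
delta = 5 * 29.5 * 6600^4 / (384 * 29500 * 2068501549)
= 11.94 mm

11.94


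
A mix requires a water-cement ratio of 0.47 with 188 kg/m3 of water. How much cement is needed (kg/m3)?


Cement = water / (w/c)
= 188 / 0.47
= 400.0 kg/m3

400.0


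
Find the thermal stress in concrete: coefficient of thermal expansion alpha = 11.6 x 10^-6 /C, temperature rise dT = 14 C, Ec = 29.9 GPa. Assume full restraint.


sigma = alpha * dT * Ec
= 11.6e-6 * 14 * 29.9 * 1000
= 4.856 MPa

4.856


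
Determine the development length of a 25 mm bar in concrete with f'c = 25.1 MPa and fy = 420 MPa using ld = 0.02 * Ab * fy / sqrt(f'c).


Ab = pi * 25^2 / 4 = 490.874 mm2
ld = 0.02 * 490.874 * 420 / sqrt(25.1)
= 823.0 mm

823.0


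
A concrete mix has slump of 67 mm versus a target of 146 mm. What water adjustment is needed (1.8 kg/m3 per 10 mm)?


Difference = 146 - 67 = 79 mm
Water adjustment = 79 * 1.8 / 10 = 14.2 kg/m3

14.2


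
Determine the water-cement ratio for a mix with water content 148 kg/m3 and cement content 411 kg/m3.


w/c = water / cement
w/c = 148 / 411 = 0.36

0.36


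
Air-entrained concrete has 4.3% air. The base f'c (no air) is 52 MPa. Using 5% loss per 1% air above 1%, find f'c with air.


Strength loss = (4.3 - 1) * 5 = 16.5%
f'c = 52 * (1 - 16.5/100)
= 43.42 MPa

43.42


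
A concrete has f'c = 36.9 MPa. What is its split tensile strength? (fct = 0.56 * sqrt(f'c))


fct = 0.56 * sqrt(36.9)
= 0.56 * 6.075
= 3.402 MPa

3.402


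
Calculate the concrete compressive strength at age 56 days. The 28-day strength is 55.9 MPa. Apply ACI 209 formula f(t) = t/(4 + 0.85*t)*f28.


f(56) = 56 / (4 + 0.85 * 56) * 55.9
= 56 / 51.6 * 55.9
= 60.67 MPa

60.67


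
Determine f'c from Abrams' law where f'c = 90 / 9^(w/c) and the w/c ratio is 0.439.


f'c = 90 / 9^0.439
= 90 / 2.624
= 34.3 MPa

34.3


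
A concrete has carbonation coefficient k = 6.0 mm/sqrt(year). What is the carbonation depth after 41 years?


depth = k * sqrt(t)
= 6.0 * sqrt(41)
= 38.42 mm

38.42


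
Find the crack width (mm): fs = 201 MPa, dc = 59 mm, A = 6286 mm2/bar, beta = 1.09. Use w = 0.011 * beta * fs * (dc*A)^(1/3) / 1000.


w = 0.011 * beta * fs * (dc * A)^(1/3) / 1000
= 0.011 * 1.09 * 201 * (59 * 6286)^(1/3) / 1000
= 0.173 mm

0.173


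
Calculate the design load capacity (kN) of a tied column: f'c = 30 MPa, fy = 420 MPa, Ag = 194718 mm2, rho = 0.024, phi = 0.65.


Ast = rho * Ag = 0.024 * 194718 = 4673.232 mm2
phi*Pn = 0.65 * 0.80 * (0.85 * 30 * (194718 - 4673.232) + 420 * 4673.232) / 1000
= 3540.63 kN

3540.63


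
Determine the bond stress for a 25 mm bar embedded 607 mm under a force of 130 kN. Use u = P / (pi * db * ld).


u = P / (pi * db * ld)
= 130 * 1000 / (pi * 25 * 607)
= 2.727 MPa

2.727


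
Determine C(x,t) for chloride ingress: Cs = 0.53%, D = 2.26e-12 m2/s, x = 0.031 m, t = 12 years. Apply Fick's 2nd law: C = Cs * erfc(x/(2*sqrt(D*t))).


t_seconds = 12 * 365.25 * 24 * 3600 = 378691200.0 s
arg = 0.031 / (2 * sqrt(2.26e-12 * 378691200.0))
= 0.5298
erfc(0.5298) = 0.4537
C = 0.53 * 0.4537 = 0.2405%

0.2405


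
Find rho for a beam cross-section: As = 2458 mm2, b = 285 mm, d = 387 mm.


rho = As / (b * d)
= 2458 / (285 * 387)
= 0.0223

0.0223


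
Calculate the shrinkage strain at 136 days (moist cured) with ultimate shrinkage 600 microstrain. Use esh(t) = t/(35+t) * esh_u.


esh(136) = 136 / (35 + 136) * 600
= 136 / 171 * 600
= 477.2 microstrain

477.2


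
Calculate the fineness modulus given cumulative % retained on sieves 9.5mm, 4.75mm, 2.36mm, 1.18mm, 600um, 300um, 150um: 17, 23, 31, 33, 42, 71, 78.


FM = sum(cumulative % retained) / 100
= 295 / 100
= 2.95

2.95


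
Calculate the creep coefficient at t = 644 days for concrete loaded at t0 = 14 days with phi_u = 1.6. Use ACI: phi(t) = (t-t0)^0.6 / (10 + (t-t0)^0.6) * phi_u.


dt = 644 - 14 = 630
phi = 630^0.6 / (10 + 630^0.6) * 1.6
= 1.323

1.323


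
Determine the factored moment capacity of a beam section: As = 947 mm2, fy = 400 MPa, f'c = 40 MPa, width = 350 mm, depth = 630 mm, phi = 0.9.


a = As * fy / (0.85 * f'c * b)
= 947 * 400 / (0.85 * 40 * 350)
= 31.8319 mm
Mn = As * fy * (d - a/2) / 10^6
= 232.615 kN-m
phi*Mn = 0.9 * 232.615 = 209.35 kN-m

209.35


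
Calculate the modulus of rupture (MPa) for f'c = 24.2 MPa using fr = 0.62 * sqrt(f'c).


fr = 0.62 * sqrt(24.2)
= 3.05 MPa

3.05


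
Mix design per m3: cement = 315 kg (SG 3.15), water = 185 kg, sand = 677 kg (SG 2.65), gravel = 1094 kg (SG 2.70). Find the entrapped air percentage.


Vol cement = 315 / (3.15 * 1000) = 0.1 m3
Vol water = 185 / 1000 = 0.185 m3
Vol sand = 677 / (2.65 * 1000) = 0.255472 m3
Vol gravel = 1094 / (2.70 * 1000) = 0.405185 m3
Total solid + water volume = 0.945657 m3
Air = (1 - 0.945657) * 100 = 5.43%

5.43


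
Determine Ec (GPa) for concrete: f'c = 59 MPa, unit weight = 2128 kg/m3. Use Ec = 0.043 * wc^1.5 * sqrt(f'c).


Ec = 0.043 * 2128^1.5 * sqrt(59) / 1000
= 32.42 GPa

32.42


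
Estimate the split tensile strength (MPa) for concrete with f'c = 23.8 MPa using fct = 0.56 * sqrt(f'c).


fct = 0.56 * sqrt(23.8)
= 0.56 * 4.879
= 2.732 MPa

2.732


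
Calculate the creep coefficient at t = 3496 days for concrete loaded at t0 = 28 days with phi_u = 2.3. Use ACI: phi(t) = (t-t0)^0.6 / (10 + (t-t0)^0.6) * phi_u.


dt = 3496 - 28 = 3468
phi = 3468^0.6 / (10 + 3468^0.6) * 2.3
= 2.139

2.139


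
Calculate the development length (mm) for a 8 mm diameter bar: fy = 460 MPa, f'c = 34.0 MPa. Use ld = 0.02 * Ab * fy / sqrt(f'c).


Ab = pi * 8^2 / 4 = 50.265 mm2
ld = 0.02 * 50.265 * 460 / sqrt(34.0)
= 79.3 mm

79.3


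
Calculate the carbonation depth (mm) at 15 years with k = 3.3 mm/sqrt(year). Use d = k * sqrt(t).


depth = k * sqrt(t)
= 3.3 * sqrt(15)
= 12.78 mm

12.78


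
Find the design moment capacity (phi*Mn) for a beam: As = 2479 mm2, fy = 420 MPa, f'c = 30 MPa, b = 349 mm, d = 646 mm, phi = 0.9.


a = As * fy / (0.85 * f'c * b)
= 2479 * 420 / (0.85 * 30 * 349)
= 116.9931 mm
Mn = As * fy * (d - a/2) / 10^6
= 611.6968 kN-m
phi*Mn = 0.9 * 611.6968 = 550.53 kN-m

550.53


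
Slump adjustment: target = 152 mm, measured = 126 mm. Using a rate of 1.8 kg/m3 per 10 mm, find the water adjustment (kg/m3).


Difference = 152 - 126 = 26 mm
Water adjustment = 26 * 1.8 / 10 = 4.7 kg/m3

4.7


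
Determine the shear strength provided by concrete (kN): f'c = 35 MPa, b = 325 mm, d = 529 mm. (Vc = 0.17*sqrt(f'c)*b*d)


Vc = 0.17 * sqrt(35) * 325 * 529 / 1000
= 172.91 kN

172.91


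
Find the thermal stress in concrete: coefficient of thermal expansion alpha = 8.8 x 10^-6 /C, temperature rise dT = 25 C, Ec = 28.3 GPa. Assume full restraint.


sigma = alpha * dT * Ec
= 8.8e-6 * 25 * 28.3 * 1000
= 6.226 MPa

6.226


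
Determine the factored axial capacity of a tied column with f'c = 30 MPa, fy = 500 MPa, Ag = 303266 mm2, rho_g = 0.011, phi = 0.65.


Ast = rho * Ag = 0.011 * 303266 = 3335.926 mm2
phi*Pn = 0.65 * 0.80 * (0.85 * 30 * (303266 - 3335.926) + 500 * 3335.926) / 1000
= 4844.41 kN

4844.41


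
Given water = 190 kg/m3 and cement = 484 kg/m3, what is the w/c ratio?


w/c = water / cement
w/c = 190 / 484 = 0.393

0.393


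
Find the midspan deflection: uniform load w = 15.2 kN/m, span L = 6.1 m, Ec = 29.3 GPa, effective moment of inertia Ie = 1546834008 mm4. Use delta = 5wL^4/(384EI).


Convert: L = 6.1 m = 6100 mm, Ec = 29.3 GPa = 29300 MPa
delta = 5 * 15.2 * 6100^4 / (384 * 29300 * 1546834008)
= 6.05 mm

6.05


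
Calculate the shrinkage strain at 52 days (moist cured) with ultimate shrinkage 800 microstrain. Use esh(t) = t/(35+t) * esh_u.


esh(52) = 52 / (35 + 52) * 800
= 52 / 87 * 800
= 478.2 microstrain

478.2


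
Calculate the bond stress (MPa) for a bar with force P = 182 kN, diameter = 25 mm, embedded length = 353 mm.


u = P / (pi * db * ld)
= 182 * 1000 / (pi * 25 * 353)
= 6.565 MPa

6.565


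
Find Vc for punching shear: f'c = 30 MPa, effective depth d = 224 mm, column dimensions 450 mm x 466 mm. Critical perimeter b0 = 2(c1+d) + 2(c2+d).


b0 = 2*(450 + 224) + 2*(466 + 224) = 2728 mm
Vc = 0.33 * sqrt(30) * 2728 * 224 / 1000
= 1104.5 kN

1104.5


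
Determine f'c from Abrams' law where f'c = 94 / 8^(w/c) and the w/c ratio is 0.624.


f'c = 94 / 8^0.624
= 94 / 3.66
= 25.68 MPa

25.68


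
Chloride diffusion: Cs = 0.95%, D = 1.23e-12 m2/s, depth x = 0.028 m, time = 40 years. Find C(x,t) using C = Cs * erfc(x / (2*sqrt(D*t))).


t_seconds = 40 * 365.25 * 24 * 3600 = 1262304000.0 s
arg = 0.028 / (2 * sqrt(1.23e-12 * 1262304000.0))
= 0.3553
erfc(0.3553) = 0.6153
C = 0.95 * 0.6153 = 0.5846%

0.5846


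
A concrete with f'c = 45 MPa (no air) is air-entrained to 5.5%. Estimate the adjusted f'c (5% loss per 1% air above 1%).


Strength loss = (5.5 - 1) * 5 = 22.5%
f'c = 45 * (1 - 22.5/100)
= 34.88 MPa

34.88


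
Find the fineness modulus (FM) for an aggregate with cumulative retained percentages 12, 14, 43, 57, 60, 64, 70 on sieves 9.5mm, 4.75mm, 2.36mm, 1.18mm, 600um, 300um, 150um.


FM = sum(cumulative % retained) / 100
= 320 / 100
= 3.2

3.2


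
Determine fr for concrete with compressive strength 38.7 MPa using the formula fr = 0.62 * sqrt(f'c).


fr = 0.62 * sqrt(38.7)
= 3.857 MPa

3.857


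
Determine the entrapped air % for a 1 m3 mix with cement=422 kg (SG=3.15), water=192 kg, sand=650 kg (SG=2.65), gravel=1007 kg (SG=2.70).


Vol cement = 422 / (3.15 * 1000) = 0.133968 m3
Vol water = 192 / 1000 = 0.192 m3
Vol sand = 650 / (2.65 * 1000) = 0.245283 m3
Vol gravel = 1007 / (2.70 * 1000) = 0.372963 m3
Total solid + water volume = 0.944214 m3
Air = (1 - 0.944214) * 100 = 5.58%

5.58


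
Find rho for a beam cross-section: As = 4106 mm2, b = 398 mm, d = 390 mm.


rho = As / (b * d)
= 4106 / (398 * 390)
= 0.0265

0.0265


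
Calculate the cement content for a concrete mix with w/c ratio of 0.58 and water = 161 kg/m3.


Cement = water / (w/c)
= 161 / 0.58
= 277.6 kg/m3

277.6


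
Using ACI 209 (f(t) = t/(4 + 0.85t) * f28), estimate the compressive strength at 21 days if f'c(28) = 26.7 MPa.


f(21) = 21 / (4 + 0.85 * 21) * 26.7
= 21 / 21.85 * 26.7
= 25.66 MPa

25.66


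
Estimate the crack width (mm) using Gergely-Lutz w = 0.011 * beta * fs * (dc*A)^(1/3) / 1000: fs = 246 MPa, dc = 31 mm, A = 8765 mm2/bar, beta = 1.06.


w = 0.011 * beta * fs * (dc * A)^(1/3) / 1000
= 0.011 * 1.06 * 246 * (31 * 8765)^(1/3) / 1000
= 0.186 mm

0.186
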